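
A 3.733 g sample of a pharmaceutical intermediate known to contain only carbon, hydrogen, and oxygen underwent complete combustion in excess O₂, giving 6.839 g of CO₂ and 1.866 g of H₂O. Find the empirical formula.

C3H4O2

mol C = 6.839 g CO₂ ÷ 44.009 g/mol = 0.15540 mol
mol H = 2 × 1.866 g H₂O ÷ 18.015 g/mol = 0.20716 mol
mass O = 3.733 − (1.8665 + 0.20882) = 1.6577 g → mol O = 1.6577 ÷ 15.999 = 0.10361 mol
Divide by the smallest (0.10361 mol): C 1.500, H 1.999, O 1.000
Multiplying each by 2 gives whole numbers: C 3.00, H 4.00, O 2.00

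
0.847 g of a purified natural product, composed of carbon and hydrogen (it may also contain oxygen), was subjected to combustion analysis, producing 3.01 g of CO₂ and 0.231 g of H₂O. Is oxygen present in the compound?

mol C = 3.01 g CO₂ ÷ 44.009 g/mol = 0.06840 mol
mol H = 2 × 0.231 g H₂O ÷ 18.015 g/mol = 0.02565 mol
C and H together account for 0.8473 g — essentially the entire 0.847 g sample — so the compound contains no oxygen.

no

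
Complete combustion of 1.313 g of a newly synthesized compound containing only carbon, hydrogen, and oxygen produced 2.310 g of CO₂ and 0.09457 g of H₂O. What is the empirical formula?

C5HO4

mol C = 2.310 g CO₂ ÷ 44.009 g/mol = 0.052489 mol
mol H = 2 × 0.09457 g H₂O ÷ 18.015 g/mol = 0.010499 mol
mass O = 1.313 − (0.63045 + 0.010583) = 0.67197 g → mol O = 0.67197 ÷ 15.999 = 0.042001 mol
Divide by the smallest (0.010499 mol): C 4.999, H 1.000, O 4.000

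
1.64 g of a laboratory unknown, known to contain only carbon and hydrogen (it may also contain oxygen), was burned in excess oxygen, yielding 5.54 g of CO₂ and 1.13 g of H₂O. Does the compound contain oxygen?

mol C = 5.54 g CO₂ ÷ 44.009 g/mol = 0.1259 mol
mol H = 2 × 1.13 g H₂O ÷ 18.015 g/mol = 0.1255 mol
C and H together account for 1.638 g — essentially the entire 1.64 g sample — so the compound contains no oxygen.

no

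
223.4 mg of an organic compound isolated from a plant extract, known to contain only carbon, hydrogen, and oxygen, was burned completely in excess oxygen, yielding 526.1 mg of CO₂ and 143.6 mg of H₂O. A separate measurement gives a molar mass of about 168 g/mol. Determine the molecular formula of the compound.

mol C = 0.5261 g CO₂ ÷ 44.009 g/mol = 0.011954 mol
mol H = 2 × 0.1436 g H₂O ÷ 18.015 g/mol = 0.015942 mol
mass O = 0.2234 − (0.14358 + 0.016070) = 0.063746 g → mol O = 0.063746 ÷ 15.999 = 0.0039844 mol
Divide by the smallest (0.0039844 mol): C 3.000, H 4.001, O 1.000
Empirical formula: C3H4O
Empirical-formula mass = 56.06 g/mol; 168 ÷ 56.06 ≈ 3, so the molecular formula is C9H12O3.

C9H12O3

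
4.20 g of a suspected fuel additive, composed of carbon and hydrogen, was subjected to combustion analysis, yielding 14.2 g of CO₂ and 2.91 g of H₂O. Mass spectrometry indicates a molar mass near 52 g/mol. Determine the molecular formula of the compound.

mol C = 14.2 g CO₂ ÷ 44.009 g/mol = 0.3227 mol
mol H = 2 × 2.91 g H₂O ÷ 18.015 g/mol = 0.3231 mol
Divide by the smallest (0.3227 mol): C 1.000, H 1.001
Empirical formula: CH
Empirical-formula mass = 13.02 g/mol; 52 ÷ 13.02 ≈ 4, so the molecular formula is C4H4.

C4H4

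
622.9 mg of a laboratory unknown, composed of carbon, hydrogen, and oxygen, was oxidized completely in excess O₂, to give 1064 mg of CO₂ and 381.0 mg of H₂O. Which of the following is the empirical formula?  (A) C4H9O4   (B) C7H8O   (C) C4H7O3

(C) C4H7O3

mol C = 1.064 g CO₂ ÷ 44.009 g/mol = 0.024177 mol
mol H = 2 × 0.3810 g H₂O ÷ 18.015 g/mol = 0.042298 mol
mass O = 0.6229 − (0.29039 + 0.042636) = 0.28988 g → mol O = 0.28988 ÷ 15.999 = 0.018118 mol
Divide by the smallest (0.018118 mol): C 1.334, H 2.335, O 1.000
Multiplying each by 3 gives whole numbers: C 4.00, H 7.00, O 3.00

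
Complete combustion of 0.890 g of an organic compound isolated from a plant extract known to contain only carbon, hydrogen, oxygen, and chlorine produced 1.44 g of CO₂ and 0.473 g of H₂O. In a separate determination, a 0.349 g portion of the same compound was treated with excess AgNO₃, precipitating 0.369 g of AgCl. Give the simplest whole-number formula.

mol C = 1.44 g CO₂ ÷ 44.009 g/mol = 0.03272 mol
mol H = 2 × 0.473 g H₂O ÷ 18.015 g/mol = 0.05251 mol
From the AgCl data: mol Cl per gram of compound = (0.369 ÷ 143.318) ÷ 0.349 = 0.007377 mol/g, so in the 0.890 g combustion sample mol Cl = 0.006566 mol
mass O = 0.890 − (0.3930 + 0.05293 + 0.2328) = 0.2113 g → mol O = 0.2113 ÷ 15.999 = 0.01321 mol
Divide by the smallest (0.006566 mol): C 4.983, H 7.998, Cl 1.000, O 2.012

C5H8ClO2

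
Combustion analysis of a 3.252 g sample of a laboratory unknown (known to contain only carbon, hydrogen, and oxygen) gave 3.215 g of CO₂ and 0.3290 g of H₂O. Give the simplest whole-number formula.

C2HO4

mol C = 3.215 g CO₂ ÷ 44.009 g/mol = 0.073053 mol
mol H = 2 × 0.3290 g H₂O ÷ 18.015 g/mol = 0.036525 mol
mass O = 3.252 − (0.87744 + 0.036817) = 2.3377 g → mol O = 2.3377 ÷ 15.999 = 0.14612 mol
Divide by the smallest (0.036525 mol): C 2.000, H 1.000, O 4.000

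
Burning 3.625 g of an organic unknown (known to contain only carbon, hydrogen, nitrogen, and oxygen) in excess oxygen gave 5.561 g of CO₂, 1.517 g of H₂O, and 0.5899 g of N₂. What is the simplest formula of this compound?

C3H4NO2

mol C = 5.561 g CO₂ ÷ 44.009 g/mol = 0.12636 mol
mol H = 2 × 1.517 g H₂O ÷ 18.015 g/mol = 0.16842 mol
mol N = 2 × 0.5899 g N₂ ÷ 28.014 g/mol = 0.042115 mol
mass O = 3.625 − (1.5177 + 0.16976 + 0.58990) = 1.3476 g → mol O = 1.3476 ÷ 15.999 = 0.084232 mol
Divide by the smallest (0.042115 mol): C 3.000, H 3.999, N 1.000, O 2.000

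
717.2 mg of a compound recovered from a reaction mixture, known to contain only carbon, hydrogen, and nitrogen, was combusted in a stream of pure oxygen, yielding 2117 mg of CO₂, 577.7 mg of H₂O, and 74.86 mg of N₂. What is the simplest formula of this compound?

mol C = 2.117 g CO₂ ÷ 44.009 g/mol = 0.048104 mol
mol H = 2 × 0.5777 g H₂O ÷ 18.015 g/mol = 0.064135 mol
mol N = 2 × 0.07486 g N₂ ÷ 28.014 g/mol = 0.0053445 mol
Divide by the smallest (0.0053445 mol): C 9.001, H 12.000, N 1.000

C9H12N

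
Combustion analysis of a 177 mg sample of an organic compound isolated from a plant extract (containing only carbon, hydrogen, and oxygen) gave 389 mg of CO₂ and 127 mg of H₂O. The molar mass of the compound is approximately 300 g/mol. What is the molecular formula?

mol C = 0.389 g CO₂ ÷ 44.009 g/mol = 0.008839 mol
mol H = 2 × 0.127 g H₂O ÷ 18.015 g/mol = 0.01410 mol
mass O = 0.177 − (0.1062 + 0.01421) = 0.05662 g → mol O = 0.05662 ÷ 15.999 = 0.003539 mol
Divide by the smallest (0.003539 mol): C 2.498, H 3.984, O 1.000
Multiplying each by 2 gives whole numbers: C 5.00, H 7.97, O 2.00
Empirical formula: C5H8O2
Empirical-formula mass = 100.12 g/mol; 300 ÷ 100.12 ≈ 3, so the molecular formula is C15H24O6.

C15H24O6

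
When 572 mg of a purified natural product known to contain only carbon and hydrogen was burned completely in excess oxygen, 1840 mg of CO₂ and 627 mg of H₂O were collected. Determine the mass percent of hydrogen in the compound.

mol C = 1.84 g CO₂ ÷ 44.009 g/mol = 0.04181 mol
mol H = 2 × 0.627 g H₂O ÷ 18.015 g/mol = 0.06961 mol
mass % H = 0.07017 g ÷ 0.572 g × 100%

12.3%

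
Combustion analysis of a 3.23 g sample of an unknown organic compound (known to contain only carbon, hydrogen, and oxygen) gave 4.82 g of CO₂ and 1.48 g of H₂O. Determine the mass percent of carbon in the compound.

40.7%

mol C = 4.82 g CO₂ ÷ 44.009 g/mol = 0.1095 mol
mol H = 2 × 1.48 g H₂O ÷ 18.015 g/mol = 0.1643 mol
mass O = 3.23 − (1.315 + 0.1656) = 1.749 g → mol O = 1.749 ÷ 15.999 = 0.1093 mol
mass % C = 1.315 g ÷ 3.23 g × 100%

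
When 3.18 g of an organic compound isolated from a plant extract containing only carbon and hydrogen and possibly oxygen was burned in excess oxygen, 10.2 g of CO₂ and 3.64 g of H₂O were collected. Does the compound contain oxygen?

mol C = 10.2 g CO₂ ÷ 44.009 g/mol = 0.2318 mol
mol H = 2 × 3.64 g H₂O ÷ 18.015 g/mol = 0.4041 mol
C and H together account for 3.191 g — essentially the entire 3.18 g sample — so the compound contains no oxygen.

no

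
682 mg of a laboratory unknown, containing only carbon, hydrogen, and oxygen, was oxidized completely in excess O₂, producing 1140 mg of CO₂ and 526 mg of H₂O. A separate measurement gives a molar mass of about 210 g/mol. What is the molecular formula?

mol C = 1.14 g CO₂ ÷ 44.009 g/mol = 0.02590 mol
mol H = 2 × 0.526 g H₂O ÷ 18.015 g/mol = 0.05840 mol
mass O = 0.682 − (0.3111 + 0.05886) = 0.3120 g → mol O = 0.3120 ÷ 15.999 = 0.01950 mol
Divide by the smallest (0.01950 mol): C 1.328, H 2.994, O 1.000
Multiplying each by 3 gives whole numbers: C 3.98, H 8.98, O 3.00
Empirical formula: C4H9O3
Empirical-formula mass = 105.11 g/mol; 210 ÷ 105.11 ≈ 2, so the molecular formula is C8H18O6.

C8H18O6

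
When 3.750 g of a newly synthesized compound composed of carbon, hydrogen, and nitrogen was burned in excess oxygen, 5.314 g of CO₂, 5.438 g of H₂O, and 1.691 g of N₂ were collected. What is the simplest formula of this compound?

CH5N

mol C = 5.314 g CO₂ ÷ 44.009 g/mol = 0.12075 mol
mol H = 2 × 5.438 g H₂O ÷ 18.015 g/mol = 0.60372 mol
mol N = 2 × 1.691 g N₂ ÷ 28.014 g/mol = 0.12073 mol
Divide by the smallest (0.12073 mol): C 1.000, H 5.001, N 1.000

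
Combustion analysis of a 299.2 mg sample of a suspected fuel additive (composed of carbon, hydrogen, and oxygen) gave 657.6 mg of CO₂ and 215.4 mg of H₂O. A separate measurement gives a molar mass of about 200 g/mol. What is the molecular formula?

C10H16O4

mol C = 0.6576 g CO₂ ÷ 44.009 g/mol = 0.014942 mol
mol H = 2 × 0.2154 g H₂O ÷ 18.015 g/mol = 0.023913 mol
mass O = 0.2992 − (0.17947 + 0.024105) = 0.095622 g → mol O = 0.095622 ÷ 15.999 = 0.0059768 mol
Divide by the smallest (0.0059768 mol): C 2.500, H 4.001, O 1.000
Multiplying each by 2 gives whole numbers: C 5.00, H 8.00, O 2.00
Empirical formula: C5H8O2
Empirical-formula mass = 100.12 g/mol; 200 ÷ 100.12 ≈ 2, so the molecular formula is C10H16O4.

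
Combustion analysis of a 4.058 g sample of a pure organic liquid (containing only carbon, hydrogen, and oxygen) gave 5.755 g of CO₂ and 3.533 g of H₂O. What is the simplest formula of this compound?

mol C = 5.755 g CO₂ ÷ 44.009 g/mol = 0.13077 mol
mol H = 2 × 3.533 g H₂O ÷ 18.015 g/mol = 0.39223 mol
mass O = 4.058 − (1.5707 + 0.39537) = 2.0920 g → mol O = 2.0920 ÷ 15.999 = 0.13076 mol
Divide by the smallest (0.13076 mol): C 1.000, H 3.000, O 1.000

CH3O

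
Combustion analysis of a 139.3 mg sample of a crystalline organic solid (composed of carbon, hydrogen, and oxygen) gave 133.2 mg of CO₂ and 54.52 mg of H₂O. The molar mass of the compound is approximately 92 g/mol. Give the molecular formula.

mol C = 0.1332 g CO₂ ÷ 44.009 g/mol = 0.0030267 mol
mol H = 2 × 0.05452 g H₂O ÷ 18.015 g/mol = 0.0060527 mol
mass O = 0.1393 − (0.036353 + 0.0061012) = 0.096846 g → mol O = 0.096846 ÷ 15.999 = 0.0060532 mol
Divide by the smallest (0.0030267 mol): C 1.000, H 2.000, O 2.000
Empirical formula: CH2O2
Empirical-formula mass = 46.02 g/mol; 92 ÷ 46.02 ≈ 2, so the molecular formula is C2H4O4.

C2H4O4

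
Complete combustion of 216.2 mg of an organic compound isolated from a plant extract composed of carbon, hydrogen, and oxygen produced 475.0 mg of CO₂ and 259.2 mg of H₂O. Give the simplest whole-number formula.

C3H8O

mol C = 0.4750 g CO₂ ÷ 44.009 g/mol = 0.010793 mol
mol H = 2 × 0.2592 g H₂O ÷ 18.015 g/mol = 0.028776 mol
mass O = 0.2162 − (0.12964 + 0.029006) = 0.057556 g → mol O = 0.057556 ÷ 15.999 = 0.0035975 mol
Divide by the smallest (0.0035975 mol): C 3.000, H 7.999, O 1.000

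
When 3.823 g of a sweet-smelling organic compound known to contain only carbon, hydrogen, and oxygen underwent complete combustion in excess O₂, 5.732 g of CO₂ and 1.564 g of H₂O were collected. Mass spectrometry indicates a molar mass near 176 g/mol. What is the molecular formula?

mol C = 5.732 g CO₂ ÷ 44.009 g/mol = 0.13025 mol
mol H = 2 × 1.564 g H₂O ÷ 18.015 g/mol = 0.17363 mol
mass O = 3.823 − (1.5644 + 0.17502) = 2.0836 g → mol O = 2.0836 ÷ 15.999 = 0.13023 mol
Divide by the smallest (0.13023 mol): C 1.000, H 1.333, O 1.000
Multiplying each by 3 gives whole numbers: C 3.00, H 4.00, O 3.00
Empirical formula: C3H4O3
Empirical-formula mass = 88.06 g/mol; 176 ÷ 88.06 ≈ 2, so the molecular formula is C6H8O6.

C6H8O6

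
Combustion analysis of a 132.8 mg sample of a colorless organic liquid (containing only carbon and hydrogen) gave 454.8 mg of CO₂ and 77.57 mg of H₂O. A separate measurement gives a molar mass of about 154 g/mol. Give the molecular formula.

C12H10

mol C = 0.4548 g CO₂ ÷ 44.009 g/mol = 0.010334 mol
mol H = 2 × 0.07757 g H₂O ÷ 18.015 g/mol = 0.0086117 mol
Divide by the smallest (0.0086117 mol): C 1.200, H 1.000
Multiplying each by 5 gives whole numbers: C 6.00, H 5.00
Empirical formula: C6H5
Empirical-formula mass = 77.11 g/mol; 154 ÷ 77.11 ≈ 2, so the molecular formula is C12H10.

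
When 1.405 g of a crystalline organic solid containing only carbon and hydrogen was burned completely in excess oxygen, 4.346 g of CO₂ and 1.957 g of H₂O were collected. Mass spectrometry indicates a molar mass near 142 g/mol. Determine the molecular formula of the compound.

mol C = 4.346 g CO₂ ÷ 44.009 g/mol = 0.098753 mol
mol H = 2 × 1.957 g H₂O ÷ 18.015 g/mol = 0.21726 mol
Divide by the smallest (0.098753 mol): C 1.000, H 2.200
Multiplying each by 5 gives whole numbers: C 5.00, H 11.00
Empirical formula: C5H11
Empirical-formula mass = 71.14 g/mol; 142 ÷ 71.14 ≈ 2, so the molecular formula is C10H22.

C10H22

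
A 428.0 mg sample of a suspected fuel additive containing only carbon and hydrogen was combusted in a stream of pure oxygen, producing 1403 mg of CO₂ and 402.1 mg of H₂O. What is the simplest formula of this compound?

C5H7

mol C = 1.403 g CO₂ ÷ 44.009 g/mol = 0.031880 mol
mol H = 2 × 0.4021 g H₂O ÷ 18.015 g/mol = 0.044641 mol
Divide by the smallest (0.031880 mol): C 1.000, H 1.400
Multiplying each by 5 gives whole numbers: C 5.00, H 7.00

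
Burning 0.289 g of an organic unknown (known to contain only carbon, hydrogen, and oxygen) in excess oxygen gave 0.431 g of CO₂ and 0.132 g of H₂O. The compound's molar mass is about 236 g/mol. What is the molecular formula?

C8H12O8

mol C = 0.431 g CO₂ ÷ 44.009 g/mol = 0.009793 mol
mol H = 2 × 0.132 g H₂O ÷ 18.015 g/mol = 0.01465 mol
mass O = 0.289 − (0.1176 + 0.01477) = 0.1566 g → mol O = 0.1566 ÷ 15.999 = 0.009788 mol
Divide by the smallest (0.009788 mol): C 1.001, H 1.497, O 1.000
Multiplying each by 2 gives whole numbers: C 2.00, H 2.99, O 2.00
Empirical formula: C2H3O2
Empirical-formula mass = 59.04 g/mol; 236 ÷ 59.04 ≈ 4, so the molecular formula is C8H12O8.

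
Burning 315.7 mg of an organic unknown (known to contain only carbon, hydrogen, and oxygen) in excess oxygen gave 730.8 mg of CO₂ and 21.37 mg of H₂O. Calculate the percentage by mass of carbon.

mol C = 0.7308 g CO₂ ÷ 44.009 g/mol = 0.016606 mol
mol H = 2 × 0.02137 g H₂O ÷ 18.015 g/mol = 0.0023725 mol
mass O = 0.3157 − (0.19945 + 0.0023914) = 0.11386 g → mol O = 0.11386 ÷ 15.999 = 0.0071165 mol
mass % C = 0.19945 g ÷ 0.3157 g × 100%

63.18%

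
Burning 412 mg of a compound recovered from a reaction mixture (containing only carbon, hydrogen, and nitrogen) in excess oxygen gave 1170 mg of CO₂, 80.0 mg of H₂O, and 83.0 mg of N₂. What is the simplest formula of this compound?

mol C = 1.17 g CO₂ ÷ 44.009 g/mol = 0.02659 mol
mol H = 2 × 0.0800 g H₂O ÷ 18.015 g/mol = 0.008881 mol
mol N = 2 × 0.0830 g N₂ ÷ 28.014 g/mol = 0.005926 mol
Divide by the smallest (0.005926 mol): C 4.487, H 1.499, N 1.000
Multiplying each by 2 gives whole numbers: C 8.97, H 3.00, N 2.00

C9H3N2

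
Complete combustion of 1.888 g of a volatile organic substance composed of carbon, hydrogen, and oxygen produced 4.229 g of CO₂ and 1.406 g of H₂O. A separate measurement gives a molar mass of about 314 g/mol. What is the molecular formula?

mol C = 4.229 g CO₂ ÷ 44.009 g/mol = 0.096094 mol
mol H = 2 × 1.406 g H₂O ÷ 18.015 g/mol = 0.15609 mol
mass O = 1.888 − (1.1542 + 0.15734) = 0.57647 g → mol O = 0.57647 ÷ 15.999 = 0.036032 mol
Divide by the smallest (0.036032 mol): C 2.667, H 4.332, O 1.000
Multiplying each by 3 gives whole numbers: C 8.00, H 13.00, O 3.00
Empirical formula: C8H13O3
Empirical-formula mass = 157.19 g/mol; 314 ÷ 157.19 ≈ 2, so the molecular formula is C16H26O6.

C16H26O6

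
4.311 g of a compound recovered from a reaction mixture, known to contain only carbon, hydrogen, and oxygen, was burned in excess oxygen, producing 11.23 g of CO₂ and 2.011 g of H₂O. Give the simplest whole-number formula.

mol C = 11.23 g CO₂ ÷ 44.009 g/mol = 0.25518 mol
mol H = 2 × 2.011 g H₂O ÷ 18.015 g/mol = 0.22326 mol
mass O = 4.311 − (3.0649 + 0.22504) = 1.0210 g → mol O = 1.0210 ÷ 15.999 = 0.063819 mol
Divide by the smallest (0.063819 mol): C 3.998, H 3.498, O 1.000
Multiplying each by 2 gives whole numbers: C 8.00, H 7.00, O 2.00

C8H7O2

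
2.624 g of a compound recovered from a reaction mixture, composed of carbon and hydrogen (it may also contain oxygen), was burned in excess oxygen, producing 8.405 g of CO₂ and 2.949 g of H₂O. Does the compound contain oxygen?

no

mol C = 8.405 g CO₂ ÷ 44.009 g/mol = 0.19098 mol
mol H = 2 × 2.949 g H₂O ÷ 18.015 g/mol = 0.32739 mol
C and H together account for 2.6239 g — essentially the entire 2.624 g sample — so the compound contains no oxygen.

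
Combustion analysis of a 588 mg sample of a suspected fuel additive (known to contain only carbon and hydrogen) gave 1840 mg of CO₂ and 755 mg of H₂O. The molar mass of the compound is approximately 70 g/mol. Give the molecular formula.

mol C = 1.84 g CO₂ ÷ 44.009 g/mol = 0.04181 mol
mol H = 2 × 0.755 g H₂O ÷ 18.015 g/mol = 0.08382 mol
Divide by the smallest (0.04181 mol): C 1.000, H 2.005
Empirical formula: CH2
Empirical-formula mass = 14.03 g/mol; 70 ÷ 14.03 ≈ 5, so the molecular formula is C5H10.

C5H10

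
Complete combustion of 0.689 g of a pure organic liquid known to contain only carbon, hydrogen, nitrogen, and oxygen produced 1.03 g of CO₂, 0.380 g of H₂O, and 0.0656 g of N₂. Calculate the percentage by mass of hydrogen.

6.2%

mol C = 1.03 g CO₂ ÷ 44.009 g/mol = 0.02340 mol
mol H = 2 × 0.380 g H₂O ÷ 18.015 g/mol = 0.04219 mol
mol N = 2 × 0.0656 g N₂ ÷ 28.014 g/mol = 0.004683 mol
mass O = 0.689 − (0.2811 + 0.04252 + 0.06560) = 0.2998 g → mol O = 0.2998 ÷ 15.999 = 0.01874 mol
mass % H = 0.04252 g ÷ 0.689 g × 100%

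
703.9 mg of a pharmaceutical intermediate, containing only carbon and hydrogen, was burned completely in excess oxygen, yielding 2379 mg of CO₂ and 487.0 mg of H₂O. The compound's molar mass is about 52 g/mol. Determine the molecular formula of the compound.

C4H4

mol C = 2.379 g CO₂ ÷ 44.009 g/mol = 0.054057 mol
mol H = 2 × 0.4870 g H₂O ÷ 18.015 g/mol = 0.054066 mol
Divide by the smallest (0.054057 mol): C 1.000, H 1.000
Empirical formula: CH
Empirical-formula mass = 13.02 g/mol; 52 ÷ 13.02 ≈ 4, so the molecular formula is C4H4.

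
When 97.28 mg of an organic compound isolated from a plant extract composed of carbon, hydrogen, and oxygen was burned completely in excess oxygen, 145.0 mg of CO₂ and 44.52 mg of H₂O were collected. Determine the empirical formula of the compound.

C2H3O2

mol C = 0.1450 g CO₂ ÷ 44.009 g/mol = 0.0032948 mol
mol H = 2 × 0.04452 g H₂O ÷ 18.015 g/mol = 0.0049425 mol
mass O = 0.09728 − (0.039574 + 0.0049821) = 0.052724 g → mol O = 0.052724 ÷ 15.999 = 0.0032955 mol
Divide by the smallest (0.0032948 mol): C 1.000, H 1.500, O 1.000
Multiplying each by 2 gives whole numbers: C 2.00, H 3.00, O 2.00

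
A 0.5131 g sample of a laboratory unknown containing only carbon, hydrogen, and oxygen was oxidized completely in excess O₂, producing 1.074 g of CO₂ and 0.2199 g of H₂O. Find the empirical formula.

mol C = 1.074 g CO₂ ÷ 44.009 g/mol = 0.024404 mol
mol H = 2 × 0.2199 g H₂O ÷ 18.015 g/mol = 0.024413 mol
mass O = 0.5131 − (0.29312 + 0.024608) = 0.19537 g → mol O = 0.19537 ÷ 15.999 = 0.012212 mol
Divide by the smallest (0.012212 mol): C 1.998, H 1.999, O 1.000

C2H2O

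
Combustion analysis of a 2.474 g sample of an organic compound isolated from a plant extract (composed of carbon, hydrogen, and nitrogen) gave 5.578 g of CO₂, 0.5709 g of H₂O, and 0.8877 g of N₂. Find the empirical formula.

C2HN

mol C = 5.578 g CO₂ ÷ 44.009 g/mol = 0.12675 mol
mol H = 2 × 0.5709 g H₂O ÷ 18.015 g/mol = 0.063381 mol
mol N = 2 × 0.8877 g N₂ ÷ 28.014 g/mol = 0.063375 mol
Divide by the smallest (0.063375 mol): C 2.000, H 1.000, N 1.000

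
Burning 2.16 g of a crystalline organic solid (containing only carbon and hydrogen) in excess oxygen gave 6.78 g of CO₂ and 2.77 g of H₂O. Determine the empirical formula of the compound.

mol C = 6.78 g CO₂ ÷ 44.009 g/mol = 0.1541 mol
mol H = 2 × 2.77 g H₂O ÷ 18.015 g/mol = 0.3075 mol
Divide by the smallest (0.1541 mol): C 1.000, H 1.996

CH2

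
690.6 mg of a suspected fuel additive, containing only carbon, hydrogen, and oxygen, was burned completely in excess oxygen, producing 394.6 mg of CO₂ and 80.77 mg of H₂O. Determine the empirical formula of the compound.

CHO4

mol C = 0.3946 g CO₂ ÷ 44.009 g/mol = 0.0089663 mol
mol H = 2 × 0.08077 g H₂O ÷ 18.015 g/mol = 0.0089670 mol
mass O = 0.6906 − (0.10769 + 0.0090387) = 0.57387 g → mol O = 0.57387 ÷ 15.999 = 0.035869 mol
Divide by the smallest (0.0089663 mol): C 1.000, H 1.000, O 4.000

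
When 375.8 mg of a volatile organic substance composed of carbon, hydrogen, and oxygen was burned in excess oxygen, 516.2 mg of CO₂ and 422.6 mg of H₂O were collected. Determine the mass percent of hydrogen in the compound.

mol C = 0.5162 g CO₂ ÷ 44.009 g/mol = 0.011729 mol
mol H = 2 × 0.4226 g H₂O ÷ 18.015 g/mol = 0.046916 mol
mass O = 0.3758 − (0.14088 + 0.047292) = 0.18763 g → mol O = 0.18763 ÷ 15.999 = 0.011727 mol
mass % H = 0.047292 g ÷ 0.3758 g × 100%

12.58%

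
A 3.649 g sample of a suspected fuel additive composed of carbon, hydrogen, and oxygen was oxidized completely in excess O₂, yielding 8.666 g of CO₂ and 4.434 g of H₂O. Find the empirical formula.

mol C = 8.666 g CO₂ ÷ 44.009 g/mol = 0.19691 mol
mol H = 2 × 4.434 g H₂O ÷ 18.015 g/mol = 0.49226 mol
mass O = 3.649 − (2.3651 + 0.49619) = 0.78767 g → mol O = 0.78767 ÷ 15.999 = 0.049232 mol
Divide by the smallest (0.049232 mol): C 4.000, H 9.999, O 1.000

C4H10O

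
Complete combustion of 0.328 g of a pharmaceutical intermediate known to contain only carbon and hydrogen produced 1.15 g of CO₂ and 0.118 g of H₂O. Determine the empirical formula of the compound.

mol C = 1.15 g CO₂ ÷ 44.009 g/mol = 0.02613 mol
mol H = 2 × 0.118 g H₂O ÷ 18.015 g/mol = 0.01310 mol
Divide by the smallest (0.01310 mol): C 1.995, H 1.000

C2H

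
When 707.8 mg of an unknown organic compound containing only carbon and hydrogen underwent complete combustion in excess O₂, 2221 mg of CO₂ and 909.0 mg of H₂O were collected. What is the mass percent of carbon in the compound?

85.64%

mol C = 2.221 g CO₂ ÷ 44.009 g/mol = 0.050467 mol
mol H = 2 × 0.9090 g H₂O ÷ 18.015 g/mol = 0.10092 mol
mass % C = 0.60616 g ÷ 0.7078 g × 100%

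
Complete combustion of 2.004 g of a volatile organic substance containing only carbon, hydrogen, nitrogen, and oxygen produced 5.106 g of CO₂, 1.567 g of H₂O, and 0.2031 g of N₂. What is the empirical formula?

mol C = 5.106 g CO₂ ÷ 44.009 g/mol = 0.11602 mol
mol H = 2 × 1.567 g H₂O ÷ 18.015 g/mol = 0.17397 mol
mol N = 2 × 0.2031 g N₂ ÷ 28.014 g/mol = 0.014500 mol
mass O = 2.004 − (1.3935 + 0.17536 + 0.20310) = 0.23201 g → mol O = 0.23201 ÷ 15.999 = 0.014501 mol
Divide by the smallest (0.014500 mol): C 8.002, H 11.998, N 1.000, O 1.000

C8H12NO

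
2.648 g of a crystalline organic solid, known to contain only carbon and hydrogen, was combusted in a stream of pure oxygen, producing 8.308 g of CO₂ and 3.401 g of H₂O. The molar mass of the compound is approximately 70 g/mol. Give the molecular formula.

mol C = 8.308 g CO₂ ÷ 44.009 g/mol = 0.18878 mol
mol H = 2 × 3.401 g H₂O ÷ 18.015 g/mol = 0.37757 mol
Divide by the smallest (0.18878 mol): C 1.000, H 2.000
Empirical formula: CH2
Empirical-formula mass = 14.03 g/mol; 70 ÷ 14.03 ≈ 5, so the molecular formula is C5H10.

C5H10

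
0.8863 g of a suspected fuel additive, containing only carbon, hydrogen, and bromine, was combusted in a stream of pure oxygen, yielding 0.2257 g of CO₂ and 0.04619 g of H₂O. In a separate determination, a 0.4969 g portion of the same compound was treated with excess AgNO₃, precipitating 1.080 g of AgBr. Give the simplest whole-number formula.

CHBr2

mol C = 0.2257 g CO₂ ÷ 44.009 g/mol = 0.0051285 mol
mol H = 2 × 0.04619 g H₂O ÷ 18.015 g/mol = 0.0051279 mol
From the AgBr data: mol Br per gram of compound = (1.080 ÷ 187.772) ÷ 0.4969 = 0.011575 mol/g, so in the 0.8863 g combustion sample mol Br = 0.010259 mol
Divide by the smallest (0.0051279 mol): C 1.000, H 1.000, Br 2.001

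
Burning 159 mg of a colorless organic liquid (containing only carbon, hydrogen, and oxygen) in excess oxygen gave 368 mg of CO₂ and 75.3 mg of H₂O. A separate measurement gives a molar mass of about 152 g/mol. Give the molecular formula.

C8H8O3

mol C = 0.368 g CO₂ ÷ 44.009 g/mol = 0.008362 mol
mol H = 2 × 0.0753 g H₂O ÷ 18.015 g/mol = 0.008360 mol
mass O = 0.159 − (0.1004 + 0.008427) = 0.05014 g → mol O = 0.05014 ÷ 15.999 = 0.003134 mol
Divide by the smallest (0.003134 mol): C 2.668, H 2.668, O 1.000
Multiplying each by 3 gives whole numbers: C 8.00, H 8.00, O 3.00
Empirical formula: C8H8O3
Empirical-formula mass = 152.15 g/mol; 152 ÷ 152.15 ≈ 1, so the molecular formula is C8H8O3.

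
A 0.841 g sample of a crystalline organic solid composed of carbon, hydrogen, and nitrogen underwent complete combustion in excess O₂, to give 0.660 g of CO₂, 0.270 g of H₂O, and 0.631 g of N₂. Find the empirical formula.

CH2N3

mol C = 0.660 g CO₂ ÷ 44.009 g/mol = 0.01500 mol
mol H = 2 × 0.270 g H₂O ÷ 18.015 g/mol = 0.02998 mol
mol N = 2 × 0.631 g N₂ ÷ 28.014 g/mol = 0.04505 mol
Divide by the smallest (0.01500 mol): C 1.000, H 1.999, N 3.004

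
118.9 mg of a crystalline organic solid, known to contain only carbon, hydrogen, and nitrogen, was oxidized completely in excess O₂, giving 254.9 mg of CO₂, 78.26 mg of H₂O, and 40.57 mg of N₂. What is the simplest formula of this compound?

mol C = 0.2549 g CO₂ ÷ 44.009 g/mol = 0.0057920 mol
mol H = 2 × 0.07826 g H₂O ÷ 18.015 g/mol = 0.0086883 mol
mol N = 2 × 0.04057 g N₂ ÷ 28.014 g/mol = 0.0028964 mol
Divide by the smallest (0.0028964 mol): C 2.000, H 3.000, N 1.000

C2H3N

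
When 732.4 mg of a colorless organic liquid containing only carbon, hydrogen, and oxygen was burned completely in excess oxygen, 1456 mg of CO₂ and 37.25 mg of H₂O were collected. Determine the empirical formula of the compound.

C8HO5

mol C = 1.456 g CO₂ ÷ 44.009 g/mol = 0.033084 mol
mol H = 2 × 0.03725 g H₂O ÷ 18.015 g/mol = 0.0041354 mol
mass O = 0.7324 − (0.39737 + 0.0041685) = 0.33086 g → mol O = 0.33086 ÷ 15.999 = 0.020680 mol
Divide by the smallest (0.0041354 mol): C 8.000, H 1.000, O 5.001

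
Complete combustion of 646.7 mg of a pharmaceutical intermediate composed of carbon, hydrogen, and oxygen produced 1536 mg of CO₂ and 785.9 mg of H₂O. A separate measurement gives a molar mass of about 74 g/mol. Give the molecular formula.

C4H10O

mol C = 1.536 g CO₂ ÷ 44.009 g/mol = 0.034902 mol
mol H = 2 × 0.7859 g H₂O ÷ 18.015 g/mol = 0.087250 mol
mass O = 0.6467 − (0.41921 + 0.087948) = 0.13955 g → mol O = 0.13955 ÷ 15.999 = 0.0087221 mol
Divide by the smallest (0.0087221 mol): C 4.002, H 10.003, O 1.000
Empirical formula: C4H10O
Empirical-formula mass = 74.12 g/mol; 74 ÷ 74.12 ≈ 1, so the molecular formula is C4H10O.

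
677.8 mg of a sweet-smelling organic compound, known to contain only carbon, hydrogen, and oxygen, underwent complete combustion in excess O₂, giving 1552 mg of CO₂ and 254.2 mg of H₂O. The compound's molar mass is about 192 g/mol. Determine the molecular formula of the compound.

C10H8O4

mol C = 1.552 g CO₂ ÷ 44.009 g/mol = 0.035266 mol
mol H = 2 × 0.2542 g H₂O ÷ 18.015 g/mol = 0.028221 mol
mass O = 0.6778 − (0.42357 + 0.028447) = 0.22578 g → mol O = 0.22578 ÷ 15.999 = 0.014112 mol
Divide by the smallest (0.014112 mol): C 2.499, H 2.000, O 1.000
Multiplying each by 2 gives whole numbers: C 5.00, H 4.00, O 2.00
Empirical formula: C5H4O2
Empirical-formula mass = 96.08 g/mol; 192 ÷ 96.08 ≈ 2, so the molecular formula is C10H8O4.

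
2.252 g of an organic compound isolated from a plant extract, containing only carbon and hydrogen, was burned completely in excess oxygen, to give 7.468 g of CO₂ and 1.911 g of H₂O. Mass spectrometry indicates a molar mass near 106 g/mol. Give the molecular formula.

mol C = 7.468 g CO₂ ÷ 44.009 g/mol = 0.16969 mol
mol H = 2 × 1.911 g H₂O ÷ 18.015 g/mol = 0.21216 mol
Divide by the smallest (0.16969 mol): C 1.000, H 1.250
Multiplying each by 4 gives whole numbers: C 4.00, H 5.00
Empirical formula: C4H5
Empirical-formula mass = 53.08 g/mol; 106 ÷ 53.08 ≈ 2, so the molecular formula is C8H10.

C8H10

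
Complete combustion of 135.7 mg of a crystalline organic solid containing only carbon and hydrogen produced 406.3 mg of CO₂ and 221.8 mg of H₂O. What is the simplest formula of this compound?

C3H8

mol C = 0.4063 g CO₂ ÷ 44.009 g/mol = 0.0092322 mol
mol H = 2 × 0.2218 g H₂O ÷ 18.015 g/mol = 0.024624 mol
Divide by the smallest (0.0092322 mol): C 1.000, H 2.667
Multiplying each by 3 gives whole numbers: C 3.00, H 8.00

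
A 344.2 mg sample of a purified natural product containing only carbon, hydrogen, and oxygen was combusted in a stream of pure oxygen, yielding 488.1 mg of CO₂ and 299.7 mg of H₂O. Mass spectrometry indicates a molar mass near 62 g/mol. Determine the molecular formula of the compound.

C2H6O2

mol C = 0.4881 g CO₂ ÷ 44.009 g/mol = 0.011091 mol
mol H = 2 × 0.2997 g H₂O ÷ 18.015 g/mol = 0.033272 mol
mass O = 0.3442 − (0.13321 + 0.033538) = 0.17745 g → mol O = 0.17745 ÷ 15.999 = 0.011091 mol
Divide by the smallest (0.011091 mol): C 1.000, H 3.000, O 1.000
Empirical formula: CH3O
Empirical-formula mass = 31.03 g/mol; 62 ÷ 31.03 ≈ 2, so the molecular formula is C2H6O2.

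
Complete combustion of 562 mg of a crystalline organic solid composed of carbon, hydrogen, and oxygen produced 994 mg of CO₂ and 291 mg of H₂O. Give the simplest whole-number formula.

mol C = 0.994 g CO₂ ÷ 44.009 g/mol = 0.02259 mol
mol H = 2 × 0.291 g H₂O ÷ 18.015 g/mol = 0.03231 mol
mass O = 0.562 − (0.2713 + 0.03256) = 0.2582 g → mol O = 0.2582 ÷ 15.999 = 0.01614 mol
Divide by the smallest (0.01614 mol): C 1.400, H 2.002, O 1.000
Multiplying each by 5 gives whole numbers: C 7.00, H 10.01, O 5.00

C7H10O5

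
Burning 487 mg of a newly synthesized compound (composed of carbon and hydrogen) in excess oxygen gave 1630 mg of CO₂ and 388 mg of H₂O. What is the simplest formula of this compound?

C6H7

mol C = 1.63 g CO₂ ÷ 44.009 g/mol = 0.03704 mol
mol H = 2 × 0.388 g H₂O ÷ 18.015 g/mol = 0.04308 mol
Divide by the smallest (0.03704 mol): C 1.000, H 1.163
Multiplying each by 6 gives whole numbers: C 6.00, H 6.98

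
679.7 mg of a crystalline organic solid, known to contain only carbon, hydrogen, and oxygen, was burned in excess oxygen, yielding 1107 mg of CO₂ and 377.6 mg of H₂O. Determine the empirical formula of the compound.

mol C = 1.107 g CO₂ ÷ 44.009 g/mol = 0.025154 mol
mol H = 2 × 0.3776 g H₂O ÷ 18.015 g/mol = 0.041921 mol
mass O = 0.6797 − (0.30212 + 0.042256) = 0.33532 g → mol O = 0.33532 ÷ 15.999 = 0.020959 mol
Divide by the smallest (0.020959 mol): C 1.200, H 2.000, O 1.000
Multiplying each by 5 gives whole numbers: C 6.00, H 10.00, O 5.00

C6H10O5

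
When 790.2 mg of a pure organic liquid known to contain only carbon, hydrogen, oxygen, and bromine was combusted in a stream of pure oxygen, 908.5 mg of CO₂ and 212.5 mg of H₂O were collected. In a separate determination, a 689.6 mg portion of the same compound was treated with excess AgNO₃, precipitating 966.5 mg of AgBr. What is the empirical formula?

mol C = 0.9085 g CO₂ ÷ 44.009 g/mol = 0.020644 mol
mol H = 2 × 0.2125 g H₂O ÷ 18.015 g/mol = 0.023591 mol
From the AgBr data: mol Br per gram of compound = (0.9665 ÷ 187.772) ÷ 0.6896 = 0.0074640 mol/g, so in the 0.7902 g combustion sample mol Br = 0.0058981 mol
mass O = 0.7902 − (0.24795 + 0.023780 + 0.47128) = 0.047190 g → mol O = 0.047190 ÷ 15.999 = 0.0029496 mol
Divide by the smallest (0.0029496 mol): C 6.999, H 7.998, Br 2.000, O 1.000

C7H8Br2O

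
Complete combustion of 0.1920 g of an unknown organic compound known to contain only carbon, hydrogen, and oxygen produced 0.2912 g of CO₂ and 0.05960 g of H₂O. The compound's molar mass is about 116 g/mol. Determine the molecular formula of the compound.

C4H4O4

mol C = 0.2912 g CO₂ ÷ 44.009 g/mol = 0.0066168 mol
mol H = 2 × 0.05960 g H₂O ÷ 18.015 g/mol = 0.0066167 mol
mass O = 0.1920 − (0.079475 + 0.0066696) = 0.10586 g → mol O = 0.10586 ÷ 15.999 = 0.0066164 mol
Divide by the smallest (0.0066164 mol): C 1.000, H 1.000, O 1.000
Empirical formula: CHO
Empirical-formula mass = 29.02 g/mol; 116 ÷ 29.02 ≈ 4, so the molecular formula is C4H4O4.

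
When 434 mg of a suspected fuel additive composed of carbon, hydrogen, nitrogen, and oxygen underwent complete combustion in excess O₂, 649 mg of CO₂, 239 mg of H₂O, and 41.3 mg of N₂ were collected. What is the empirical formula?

C5H9NO4

mol C = 0.649 g CO₂ ÷ 44.009 g/mol = 0.01475 mol
mol H = 2 × 0.239 g H₂O ÷ 18.015 g/mol = 0.02653 mol
mol N = 2 × 0.0413 g N₂ ÷ 28.014 g/mol = 0.002949 mol
mass O = 0.434 − (0.1771 + 0.02675 + 0.04130) = 0.1888 g → mol O = 0.1888 ÷ 15.999 = 0.01180 mol
Divide by the smallest (0.002949 mol): C 5.001, H 8.999, N 1.000, O 4.003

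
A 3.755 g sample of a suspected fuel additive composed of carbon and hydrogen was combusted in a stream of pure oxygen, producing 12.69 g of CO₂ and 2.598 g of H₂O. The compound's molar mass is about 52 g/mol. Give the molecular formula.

C4H4

mol C = 12.69 g CO₂ ÷ 44.009 g/mol = 0.28835 mol
mol H = 2 × 2.598 g H₂O ÷ 18.015 g/mol = 0.28843 mol
Divide by the smallest (0.28835 mol): C 1.000, H 1.000
Empirical formula: CH
Empirical-formula mass = 13.02 g/mol; 52 ÷ 13.02 ≈ 4, so the molecular formula is C4H4.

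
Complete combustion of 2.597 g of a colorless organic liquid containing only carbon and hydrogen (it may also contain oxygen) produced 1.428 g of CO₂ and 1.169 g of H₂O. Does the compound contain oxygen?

mol C = 1.428 g CO₂ ÷ 44.009 g/mol = 0.032448 mol
mol H = 2 × 1.169 g H₂O ÷ 18.015 g/mol = 0.12978 mol
C and H account for only 0.52055 g of the 2.597 g sample; the remaining 2.0764 g must be oxygen.

yes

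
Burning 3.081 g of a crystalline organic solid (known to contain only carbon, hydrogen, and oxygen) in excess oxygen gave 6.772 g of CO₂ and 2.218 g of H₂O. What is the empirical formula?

mol C = 6.772 g CO₂ ÷ 44.009 g/mol = 0.15388 mol
mol H = 2 × 2.218 g H₂O ÷ 18.015 g/mol = 0.24624 mol
mass O = 3.081 − (1.8482 + 0.24821) = 0.98457 g → mol O = 0.98457 ÷ 15.999 = 0.061539 mol
Divide by the smallest (0.061539 mol): C 2.500, H 4.001, O 1.000
Multiplying each by 2 gives whole numbers: C 5.00, H 8.00, O 2.00

C5H8O2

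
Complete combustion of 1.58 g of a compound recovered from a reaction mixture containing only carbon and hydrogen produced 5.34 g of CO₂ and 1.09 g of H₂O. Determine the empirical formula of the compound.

CH

mol C = 5.34 g CO₂ ÷ 44.009 g/mol = 0.1213 mol
mol H = 2 × 1.09 g H₂O ÷ 18.015 g/mol = 0.1210 mol
Divide by the smallest (0.1210 mol): C 1.003, H 1.000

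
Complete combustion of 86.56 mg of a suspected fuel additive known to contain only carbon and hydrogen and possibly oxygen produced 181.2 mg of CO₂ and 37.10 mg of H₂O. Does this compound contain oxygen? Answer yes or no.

mol C = 0.1812 g CO₂ ÷ 44.009 g/mol = 0.0041173 mol
mol H = 2 × 0.03710 g H₂O ÷ 18.015 g/mol = 0.0041188 mol
C and H account for only 0.053605 g of the 0.08656 g sample; the remaining 0.032955 g must be oxygen.

yes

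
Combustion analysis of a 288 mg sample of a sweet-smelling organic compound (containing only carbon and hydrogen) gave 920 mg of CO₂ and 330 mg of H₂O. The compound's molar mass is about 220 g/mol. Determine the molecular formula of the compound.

C16H28

mol C = 0.920 g CO₂ ÷ 44.009 g/mol = 0.02090 mol
mol H = 2 × 0.330 g H₂O ÷ 18.015 g/mol = 0.03664 mol
Divide by the smallest (0.02090 mol): C 1.000, H 1.753
Multiplying each by 4 gives whole numbers: C 4.00, H 7.01
Empirical formula: C4H7
Empirical-formula mass = 55.10 g/mol; 220 ÷ 55.10 ≈ 4, so the molecular formula is C16H28.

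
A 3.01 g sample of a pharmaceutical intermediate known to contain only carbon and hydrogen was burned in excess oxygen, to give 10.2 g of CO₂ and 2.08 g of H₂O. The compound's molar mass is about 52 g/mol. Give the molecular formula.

C4H4

mol C = 10.2 g CO₂ ÷ 44.009 g/mol = 0.2318 mol
mol H = 2 × 2.08 g H₂O ÷ 18.015 g/mol = 0.2309 mol
Divide by the smallest (0.2309 mol): C 1.004, H 1.000
Empirical formula: CH
Empirical-formula mass = 13.02 g/mol; 52 ÷ 13.02 ≈ 4, so the molecular formula is C4H4.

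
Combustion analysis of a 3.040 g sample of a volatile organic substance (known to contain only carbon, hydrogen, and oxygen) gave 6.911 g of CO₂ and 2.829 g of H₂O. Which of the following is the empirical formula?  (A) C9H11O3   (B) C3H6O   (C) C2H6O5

mol C = 6.911 g CO₂ ÷ 44.009 g/mol = 0.15704 mol
mol H = 2 × 2.829 g H₂O ÷ 18.015 g/mol = 0.31407 mol
mass O = 3.040 − (1.8862 + 0.31658) = 0.83726 g → mol O = 0.83726 ÷ 15.999 = 0.052332 mol
Divide by the smallest (0.052332 mol): C 3.001, H 6.002, O 1.000

(B) C3H6O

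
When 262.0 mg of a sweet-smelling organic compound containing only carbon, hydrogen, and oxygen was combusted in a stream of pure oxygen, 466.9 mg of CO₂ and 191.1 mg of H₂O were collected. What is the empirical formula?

C3H6O2

mol C = 0.4669 g CO₂ ÷ 44.009 g/mol = 0.010609 mol
mol H = 2 × 0.1911 g H₂O ÷ 18.015 g/mol = 0.021216 mol
mass O = 0.2620 − (0.12743 + 0.021385) = 0.11319 g → mol O = 0.11319 ÷ 15.999 = 0.0070747 mol
Divide by the smallest (0.0070747 mol): C 1.500, H 2.999, O 1.000
Multiplying each by 2 gives whole numbers: C 3.00, H 6.00, O 2.00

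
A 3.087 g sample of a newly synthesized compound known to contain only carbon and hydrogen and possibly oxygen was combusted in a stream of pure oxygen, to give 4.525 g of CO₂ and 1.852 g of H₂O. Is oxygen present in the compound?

mol C = 4.525 g CO₂ ÷ 44.009 g/mol = 0.10282 mol
mol H = 2 × 1.852 g H₂O ÷ 18.015 g/mol = 0.20561 mol
C and H account for only 1.4422 g of the 3.087 g sample; the remaining 1.6448 g must be oxygen.

yes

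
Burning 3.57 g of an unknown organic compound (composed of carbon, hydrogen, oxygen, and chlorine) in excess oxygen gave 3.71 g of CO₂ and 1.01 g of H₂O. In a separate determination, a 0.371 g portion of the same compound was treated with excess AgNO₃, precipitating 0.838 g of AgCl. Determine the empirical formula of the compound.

mol C = 3.71 g CO₂ ÷ 44.009 g/mol = 0.08430 mol
mol H = 2 × 1.01 g H₂O ÷ 18.015 g/mol = 0.1121 mol
From the AgCl data: mol Cl per gram of compound = (0.838 ÷ 143.318) ÷ 0.371 = 0.01576 mol/g, so in the 3.57 g combustion sample mol Cl = 0.05626 mol
mass O = 3.57 − (1.013 + 0.1130 + 1.995) = 0.4498 g → mol O = 0.4498 ÷ 15.999 = 0.02812 mol
Divide by the smallest (0.02812 mol): C 2.998, H 3.988, Cl 2.001, O 1.000

C3H4Cl2O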